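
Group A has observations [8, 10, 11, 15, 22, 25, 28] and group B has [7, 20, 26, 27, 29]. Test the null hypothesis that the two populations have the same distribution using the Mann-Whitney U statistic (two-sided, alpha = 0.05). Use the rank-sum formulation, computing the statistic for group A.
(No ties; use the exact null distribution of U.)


Step 1: Combine and sort all 12 observations; assign midranks.
sorted (value, group): (7,Y), (8,X), (10,X), (11,X), (15,X), (20,Y), (22,X), (25,X), (26,Y), (27,Y), (28,X), (29,Y)
ranks: 7->1, 8->2, 10->3, 11->4, 15->5, 20->6, 22->7, 25->8, 26->9, 27->10, 28->11, 29->12
Step 2: Rank sum for X: R1 = 2 + 3 + 4 + 5 + 7 + 8 + 11 = 40.
Step 3: U_X = R1 - n1(n1+1)/2 = 40 - 7*8/2 = 40 - 28 = 12.
       U_Y = n1*n2 - U_X = 35 - 12 = 23.
Step 4: No ties, so the exact null distribution of U (based on enumerating the C(12,7) = 792 equally likely rank assignments) gives the two-sided p-value.
Step 5: p-value = 0.431818; compare to alpha = 0.05. fail to reject H0.

U_X = 12, p = 0.431818, fail to reject H0 at alpha = 0.05.


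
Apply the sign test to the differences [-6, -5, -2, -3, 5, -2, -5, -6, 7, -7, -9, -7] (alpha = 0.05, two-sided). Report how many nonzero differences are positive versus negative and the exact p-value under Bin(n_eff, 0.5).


Step 1: Discard zero differences. Original n = 12; n_eff = number of nonzero differences = 12.
Nonzero differences (with sign): -6, -5, -2, -3, +5, -2, -5, -6, +7, -7, -9, -7
Step 2: Count signs: positive = 2, negative = 10.
Step 3: Under H0: P(positive) = 0.5, so the number of positives S ~ Bin(12, 0.5).
Step 4: Two-sided exact p-value = sum of Bin(12,0.5) probabilities at or below the observed probability = 0.038574.
Step 5: alpha = 0.05. reject H0.

n_eff = 12, pos = 2, neg = 10, p = 0.038574, reject H0.


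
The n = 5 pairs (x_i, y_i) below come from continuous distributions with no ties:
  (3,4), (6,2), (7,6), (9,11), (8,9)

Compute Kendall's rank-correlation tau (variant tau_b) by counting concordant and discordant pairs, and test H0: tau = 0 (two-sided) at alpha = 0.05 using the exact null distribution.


Step 1: Enumerate the 10 unordered pairs (i,j) with i<j and classify each by sign(x_j-x_i) * sign(y_j-y_i).
  (1,2):dx=+3,dy=-2->D; (1,3):dx=+4,dy=+2->C; (1,4):dx=+6,dy=+7->C; (1,5):dx=+5,dy=+5->C
  (2,3):dx=+1,dy=+4->C; (2,4):dx=+3,dy=+9->C; (2,5):dx=+2,dy=+7->C; (3,4):dx=+2,dy=+5->C
  (3,5):dx=+1,dy=+3->C; (4,5):dx=-1,dy=-2->C
Step 2: C = 9, D = 1, total pairs = 10.
Step 3: tau = (C - D)/(n(n-1)/2) = (9 - 1)/10 = 0.800000.
Step 4: Exact two-sided p-value (enumerate n! = 120 permutations of y under H0): p = 0.083333.
Step 5: alpha = 0.05. fail to reject H0.

tau_b = 0.8000 (C=9, D=1), p = 0.083333, fail to reject H0.


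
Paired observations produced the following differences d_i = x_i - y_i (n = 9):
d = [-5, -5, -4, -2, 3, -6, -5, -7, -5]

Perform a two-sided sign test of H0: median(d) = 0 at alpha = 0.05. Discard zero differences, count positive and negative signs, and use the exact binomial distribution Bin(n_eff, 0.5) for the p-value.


Step 1: Discard zero differences. Original n = 9; n_eff = number of nonzero differences = 9.
Nonzero differences (with sign): -5, -5, -4, -2, +3, -6, -5, -7, -5
Step 2: Count signs: positive = 1, negative = 8.
Step 3: Under H0: P(positive) = 0.5, so the number of positives S ~ Bin(9, 0.5).
Step 4: Two-sided exact p-value = sum of Bin(9,0.5) probabilities at or below the observed probability = 0.039062.
Step 5: alpha = 0.05. reject H0.

n_eff = 9, pos = 1, neg = 8, p = 0.039062, reject H0.


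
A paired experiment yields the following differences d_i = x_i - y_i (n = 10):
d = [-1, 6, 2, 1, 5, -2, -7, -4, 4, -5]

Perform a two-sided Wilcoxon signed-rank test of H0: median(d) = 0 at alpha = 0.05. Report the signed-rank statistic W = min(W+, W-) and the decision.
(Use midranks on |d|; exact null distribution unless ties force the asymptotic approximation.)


Step 1: Drop any zero differences (none here) and take |d_i|.
|d| = [1, 6, 2, 1, 5, 2, 7, 4, 4, 5]
Step 2: Midrank |d_i| (ties get averaged ranks).
ranks: |1|->1.5, |6|->9, |2|->3.5, |1|->1.5, |5|->7.5, |2|->3.5, |7|->10, |4|->5.5, |4|->5.5, |5|->7.5
Step 3: Attach original signs; sum ranks with positive sign and with negative sign.
W+ = 9 + 3.5 + 1.5 + 7.5 + 5.5 = 27
W- = 1.5 + 3.5 + 10 + 5.5 + 7.5 = 28
(Check: W+ + W- = 55 should equal n(n+1)/2 = 55.)
Step 4: Test statistic W = min(W+, W-) = 27.
Step 5: Ties in |d|, so use the tie-corrected normal approximation.
        E[W] = n(n+1)/4 = 10*11/4 = 27.5.
        Tie groups: |d|=1 (t=2), |d|=2 (t=2), |d|=4 (t=2), |d|=5 (t=2); sum(t^3 - t) = 24.
        Var[W] = n(n+1)(2n+1)/24 - sum(t^3-t)/48 = 2310/24 - 24/48 = 95.75.
        z = (W - E[W]) / sqrt(Var[W]) = (27 - 27.5) / 9.7852 = -0.0511.
        Two-sided p = 2*Phi(z) = 0.959248.
Step 6: alpha = 0.05. fail to reject H0.

W+ = 27, W- = 28, W = min = 27, p = 0.959248, fail to reject H0.


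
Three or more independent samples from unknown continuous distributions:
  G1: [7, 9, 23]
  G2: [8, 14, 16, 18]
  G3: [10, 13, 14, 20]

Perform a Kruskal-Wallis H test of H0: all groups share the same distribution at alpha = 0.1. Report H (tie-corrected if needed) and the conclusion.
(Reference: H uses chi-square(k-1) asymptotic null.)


Step 1: Combine all N = 11 observations and assign midranks.
sorted (value, group, rank): (7,G1,1), (8,G2,2), (9,G1,3), (10,G3,4), (13,G3,5), (14,G2,6.5), (14,G3,6.5), (16,G2,8), (18,G2,9), (20,G3,10), (23,G1,11)
Step 2: Sum ranks within each group.
R_1 = 15 (n_1 = 3)
R_2 = 25.5 (n_2 = 4)
R_3 = 25.5 (n_3 = 4)
Step 3: H = 12/(N(N+1)) * sum(R_i^2/n_i) - 3(N+1)
     = 12/(11*12) * (15^2/3 + 25.5^2/4 + 25.5^2/4) - 3*12
     = 0.090909 * 400.125 - 36
     = 0.375000.
Step 4: Ties present; correction factor C = 1 - 6/(11^3 - 11) = 0.995455. Corrected H = 0.375000 / 0.995455 = 0.376712.
Step 5: Under H0, H ~ chi^2(2); p-value = 0.828320.
Step 6: alpha = 0.1. fail to reject H0.

H = 0.3767, df = 2, p = 0.828320, fail to reject H0.


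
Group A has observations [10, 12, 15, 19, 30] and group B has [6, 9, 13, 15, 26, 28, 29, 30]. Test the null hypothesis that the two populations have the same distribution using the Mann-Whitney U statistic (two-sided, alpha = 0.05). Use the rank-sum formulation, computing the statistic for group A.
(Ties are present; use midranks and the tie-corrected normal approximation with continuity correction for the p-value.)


Step 1: Combine and sort all 13 observations; assign midranks.
sorted (value, group): (6,Y), (9,Y), (10,X), (12,X), (13,Y), (15,X), (15,Y), (19,X), (26,Y), (28,Y), (29,Y), (30,X), (30,Y)
ranks: 6->1, 9->2, 10->3, 12->4, 13->5, 15->6.5, 15->6.5, 19->8, 26->9, 28->10, 29->11, 30->12.5, 30->12.5
Step 2: Rank sum for X: R1 = 3 + 4 + 6.5 + 8 + 12.5 = 34.
Step 3: U_X = R1 - n1(n1+1)/2 = 34 - 5*6/2 = 34 - 15 = 19.
       U_Y = n1*n2 - U_X = 40 - 19 = 21.
Step 4: Ties are present, so use the tie-corrected normal approximation (with continuity correction) for the p-value.
Step 5: p-value = 0.941492; compare to alpha = 0.05. fail to reject H0.

U_X = 19, p = 0.941492, fail to reject H0 at alpha = 0.05.


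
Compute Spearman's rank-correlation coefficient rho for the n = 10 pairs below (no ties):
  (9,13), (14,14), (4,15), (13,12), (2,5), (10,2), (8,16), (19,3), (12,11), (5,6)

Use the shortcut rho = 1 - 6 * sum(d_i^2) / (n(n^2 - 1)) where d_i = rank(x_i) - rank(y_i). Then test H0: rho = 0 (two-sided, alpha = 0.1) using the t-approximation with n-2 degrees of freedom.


Step 1: Rank x and y separately (midranks; no ties here).
rank(x): 9->5, 14->9, 4->2, 13->8, 2->1, 10->6, 8->4, 19->10, 12->7, 5->3
rank(y): 13->7, 14->8, 15->9, 12->6, 5->3, 2->1, 16->10, 3->2, 11->5, 6->4
Step 2: d_i = R_x(i) - R_y(i); compute d_i^2.
  (5-7)^2=4, (9-8)^2=1, (2-9)^2=49, (8-6)^2=4, (1-3)^2=4, (6-1)^2=25, (4-10)^2=36, (10-2)^2=64, (7-5)^2=4, (3-4)^2=1
sum(d^2) = 192.
Step 3: rho = 1 - 6*192 / (10*(10^2 - 1)) = 1 - 1152/990 = -0.163636.
Step 4: Under H0, t = rho * sqrt((n-2)/(1-rho^2)) = -0.4692 ~ t(8).
Step 5: Two-sided p-value from the t-distribution with 8 df = 0.651477.
Step 6: alpha = 0.1. fail to reject H0.

rho = -0.1636, p = 0.651477, fail to reject H0 at alpha = 0.1.


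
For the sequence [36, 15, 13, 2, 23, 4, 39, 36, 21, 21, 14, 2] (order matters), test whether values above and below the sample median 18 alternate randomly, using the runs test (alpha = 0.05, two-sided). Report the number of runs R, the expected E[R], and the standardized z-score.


Step 1: Compute median = 18; label A = above, B = below.
Labels in order: ABBBABAAAABB  (n_A = 6, n_B = 6)
Step 2: Count runs R = 6.
Step 3: Under H0 (random ordering), E[R] = 2*n_A*n_B/(n_A+n_B) + 1 = 2*6*6/12 + 1 = 7.0000.
        Var[R] = 2*n_A*n_B*(2*n_A*n_B - n_A - n_B) / ((n_A+n_B)^2 * (n_A+n_B-1)) = 4320/1584 = 2.7273.
        SD[R] = 1.6514.
Step 4: Continuity-corrected z = (R + 0.5 - E[R]) / SD[R] = (6 + 0.5 - 7.0000) / 1.6514 = -0.3028.
Step 5: Two-sided p-value via normal approximation = 2*(1 - Phi(|z|)) = 0.762069.
Step 6: alpha = 0.05. fail to reject H0.

R = 6, z = -0.3028, p = 0.762069, fail to reject H0.


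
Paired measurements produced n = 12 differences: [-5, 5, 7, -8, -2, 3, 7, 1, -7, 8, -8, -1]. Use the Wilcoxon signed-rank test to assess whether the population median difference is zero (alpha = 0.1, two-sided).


Step 1: Drop any zero differences (none here) and take |d_i|.
|d| = [5, 5, 7, 8, 2, 3, 7, 1, 7, 8, 8, 1]
Step 2: Midrank |d_i| (ties get averaged ranks).
ranks: |5|->5.5, |5|->5.5, |7|->8, |8|->11, |2|->3, |3|->4, |7|->8, |1|->1.5, |7|->8, |8|->11, |8|->11, |1|->1.5
Step 3: Attach original signs; sum ranks with positive sign and with negative sign.
W+ = 5.5 + 8 + 4 + 8 + 1.5 + 11 = 38
W- = 5.5 + 11 + 3 + 8 + 11 + 1.5 = 40
(Check: W+ + W- = 78 should equal n(n+1)/2 = 78.)
Step 4: Test statistic W = min(W+, W-) = 38.
Step 5: Ties in |d|, so use the tie-corrected normal approximation.
        E[W] = n(n+1)/4 = 12*13/4 = 39.
        Tie groups: |d|=1 (t=2), |d|=5 (t=2), |d|=7 (t=3), |d|=8 (t=3); sum(t^3 - t) = 60.
        Var[W] = n(n+1)(2n+1)/24 - sum(t^3-t)/48 = 3900/24 - 60/48 = 161.25.
        z = (W - E[W]) / sqrt(Var[W]) = (38 - 39) / 12.6984 = -0.0787.
        Two-sided p = 2*Phi(z) = 0.937232.
Step 6: alpha = 0.1. fail to reject H0.

W+ = 38, W- = 40, W = min = 38, p = 0.937232, fail to reject H0.


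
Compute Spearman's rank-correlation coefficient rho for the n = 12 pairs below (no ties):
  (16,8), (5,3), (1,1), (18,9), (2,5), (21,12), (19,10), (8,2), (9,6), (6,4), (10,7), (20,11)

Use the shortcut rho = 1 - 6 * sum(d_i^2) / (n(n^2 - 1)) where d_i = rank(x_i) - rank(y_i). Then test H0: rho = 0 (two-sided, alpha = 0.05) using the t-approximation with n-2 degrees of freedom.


Step 1: Rank x and y separately (midranks; no ties here).
rank(x): 16->8, 5->3, 1->1, 18->9, 2->2, 21->12, 19->10, 8->5, 9->6, 6->4, 10->7, 20->11
rank(y): 8->8, 3->3, 1->1, 9->9, 5->5, 12->12, 10->10, 2->2, 6->6, 4->4, 7->7, 11->11
Step 2: d_i = R_x(i) - R_y(i); compute d_i^2.
  (8-8)^2=0, (3-3)^2=0, (1-1)^2=0, (9-9)^2=0, (2-5)^2=9, (12-12)^2=0, (10-10)^2=0, (5-2)^2=9, (6-6)^2=0, (4-4)^2=0, (7-7)^2=0, (11-11)^2=0
sum(d^2) = 18.
Step 3: rho = 1 - 6*18 / (12*(12^2 - 1)) = 1 - 108/1716 = 0.937063.
Step 4: Under H0, t = rho * sqrt((n-2)/(1-rho^2)) = 8.4868 ~ t(10).
Step 5: Two-sided p-value from the t-distribution with 10 df = 0.000007.
Step 6: alpha = 0.05. reject H0.

rho = 0.9371, p = 0.000007, reject H0 at alpha = 0.05.


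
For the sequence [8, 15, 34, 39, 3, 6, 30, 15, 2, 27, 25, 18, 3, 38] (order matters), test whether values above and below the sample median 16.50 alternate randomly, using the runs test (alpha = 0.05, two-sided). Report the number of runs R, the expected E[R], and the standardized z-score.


Step 1: Compute median = 16.50; label A = above, B = below.
Labels in order: BBAABBABBAAABA  (n_A = 7, n_B = 7)
Step 2: Count runs R = 8.
Step 3: Under H0 (random ordering), E[R] = 2*n_A*n_B/(n_A+n_B) + 1 = 2*7*7/14 + 1 = 8.0000.
        Var[R] = 2*n_A*n_B*(2*n_A*n_B - n_A - n_B) / ((n_A+n_B)^2 * (n_A+n_B-1)) = 8232/2548 = 3.2308.
        SD[R] = 1.7974.
Step 4: R = E[R], so z = 0 with no continuity correction.
Step 5: Two-sided p-value via normal approximation = 2*(1 - Phi(|z|)) = 1.000000.
Step 6: alpha = 0.05. fail to reject H0.

R = 8, z = 0.0000, p = 1.000000, fail to reject H0.


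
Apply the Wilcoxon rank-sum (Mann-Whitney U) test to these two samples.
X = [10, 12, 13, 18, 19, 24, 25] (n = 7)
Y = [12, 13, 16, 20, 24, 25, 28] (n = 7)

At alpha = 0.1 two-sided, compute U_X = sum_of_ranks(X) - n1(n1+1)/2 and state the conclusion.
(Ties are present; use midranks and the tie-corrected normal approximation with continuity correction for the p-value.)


Step 1: Combine and sort all 14 observations; assign midranks.
sorted (value, group): (10,X), (12,X), (12,Y), (13,X), (13,Y), (16,Y), (18,X), (19,X), (20,Y), (24,X), (24,Y), (25,X), (25,Y), (28,Y)
ranks: 10->1, 12->2.5, 12->2.5, 13->4.5, 13->4.5, 16->6, 18->7, 19->8, 20->9, 24->10.5, 24->10.5, 25->12.5, 25->12.5, 28->14
Step 2: Rank sum for X: R1 = 1 + 2.5 + 4.5 + 7 + 8 + 10.5 + 12.5 = 46.
Step 3: U_X = R1 - n1(n1+1)/2 = 46 - 7*8/2 = 46 - 28 = 18.
       U_Y = n1*n2 - U_X = 49 - 18 = 31.
Step 4: Ties are present, so use the tie-corrected normal approximation (with continuity correction) for the p-value.
Step 5: p-value = 0.441274; compare to alpha = 0.1. fail to reject H0.

U_X = 18, p = 0.441274, fail to reject H0 at alpha = 0.1.


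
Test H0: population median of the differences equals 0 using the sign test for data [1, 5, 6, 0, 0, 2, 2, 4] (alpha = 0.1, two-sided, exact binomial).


Step 1: Discard zero differences. Original n = 8; n_eff = number of nonzero differences = 6.
Nonzero differences (with sign): +1, +5, +6, +2, +2, +4
Step 2: Count signs: positive = 6, negative = 0.
Step 3: Under H0: P(positive) = 0.5, so the number of positives S ~ Bin(6, 0.5).
Step 4: Two-sided exact p-value = sum of Bin(6,0.5) probabilities at or below the observed probability = 0.031250.
Step 5: alpha = 0.1. reject H0.

n_eff = 6, pos = 6, neg = 0, p = 0.031250, reject H0.


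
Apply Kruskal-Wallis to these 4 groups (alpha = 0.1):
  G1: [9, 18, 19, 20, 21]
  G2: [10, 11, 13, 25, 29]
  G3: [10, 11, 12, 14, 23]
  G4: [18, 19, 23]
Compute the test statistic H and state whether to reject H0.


Step 1: Combine all N = 18 observations and assign midranks.
sorted (value, group, rank): (9,G1,1), (10,G2,2.5), (10,G3,2.5), (11,G2,4.5), (11,G3,4.5), (12,G3,6), (13,G2,7), (14,G3,8), (18,G1,9.5), (18,G4,9.5), (19,G1,11.5), (19,G4,11.5), (20,G1,13), (21,G1,14), (23,G3,15.5), (23,G4,15.5), (25,G2,17), (29,G2,18)
Step 2: Sum ranks within each group.
R_1 = 49 (n_1 = 5)
R_2 = 49 (n_2 = 5)
R_3 = 36.5 (n_3 = 5)
R_4 = 36.5 (n_4 = 3)
Step 3: H = 12/(N(N+1)) * sum(R_i^2/n_i) - 3(N+1)
     = 12/(18*19) * (49^2/5 + 49^2/5 + 36.5^2/5 + 36.5^2/3) - 3*19
     = 0.035088 * 1670.93 - 57
     = 1.629240.
Step 4: Ties present; correction factor C = 1 - 30/(18^3 - 18) = 0.994840. Corrected H = 1.629240 / 0.994840 = 1.637690.
Step 5: Under H0, H ~ chi^2(3); p-value = 0.650874.
Step 6: alpha = 0.1. fail to reject H0.

H = 1.6377, df = 3, p = 0.650874, fail to reject H0.


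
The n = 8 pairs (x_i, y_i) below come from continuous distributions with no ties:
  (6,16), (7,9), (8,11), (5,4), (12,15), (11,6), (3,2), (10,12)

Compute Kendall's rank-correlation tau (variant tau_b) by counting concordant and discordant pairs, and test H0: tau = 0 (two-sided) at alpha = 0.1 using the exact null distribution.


Step 1: Enumerate the 28 unordered pairs (i,j) with i<j and classify each by sign(x_j-x_i) * sign(y_j-y_i).
  (1,2):dx=+1,dy=-7->D; (1,3):dx=+2,dy=-5->D; (1,4):dx=-1,dy=-12->C; (1,5):dx=+6,dy=-1->D
  (1,6):dx=+5,dy=-10->D; (1,7):dx=-3,dy=-14->C; (1,8):dx=+4,dy=-4->D; (2,3):dx=+1,dy=+2->C
  (2,4):dx=-2,dy=-5->C; (2,5):dx=+5,dy=+6->C; (2,6):dx=+4,dy=-3->D; (2,7):dx=-4,dy=-7->C
  (2,8):dx=+3,dy=+3->C; (3,4):dx=-3,dy=-7->C; (3,5):dx=+4,dy=+4->C; (3,6):dx=+3,dy=-5->D
  (3,7):dx=-5,dy=-9->C; (3,8):dx=+2,dy=+1->C; (4,5):dx=+7,dy=+11->C; (4,6):dx=+6,dy=+2->C
  (4,7):dx=-2,dy=-2->C; (4,8):dx=+5,dy=+8->C; (5,6):dx=-1,dy=-9->C; (5,7):dx=-9,dy=-13->C
  (5,8):dx=-2,dy=-3->C; (6,7):dx=-8,dy=-4->C; (6,8):dx=-1,dy=+6->D; (7,8):dx=+7,dy=+10->C
Step 2: C = 20, D = 8, total pairs = 28.
Step 3: tau = (C - D)/(n(n-1)/2) = (20 - 8)/28 = 0.428571.
Step 4: Exact two-sided p-value (enumerate n! = 40320 permutations of y under H0): p = 0.178869.
Step 5: alpha = 0.1. fail to reject H0.

tau_b = 0.4286 (C=20, D=8), p = 0.178869, fail to reject H0.


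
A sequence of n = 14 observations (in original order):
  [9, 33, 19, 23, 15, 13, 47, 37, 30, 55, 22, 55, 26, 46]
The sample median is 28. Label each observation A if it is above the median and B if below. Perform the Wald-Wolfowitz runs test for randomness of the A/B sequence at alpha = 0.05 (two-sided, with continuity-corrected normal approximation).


Step 1: Compute median = 28; label A = above, B = below.
Labels in order: BABBBBAAAABABA  (n_A = 7, n_B = 7)
Step 2: Count runs R = 8.
Step 3: Under H0 (random ordering), E[R] = 2*n_A*n_B/(n_A+n_B) + 1 = 2*7*7/14 + 1 = 8.0000.
        Var[R] = 2*n_A*n_B*(2*n_A*n_B - n_A - n_B) / ((n_A+n_B)^2 * (n_A+n_B-1)) = 8232/2548 = 3.2308.
        SD[R] = 1.7974.
Step 4: R = E[R], so z = 0 with no continuity correction.
Step 5: Two-sided p-value via normal approximation = 2*(1 - Phi(|z|)) = 1.000000.
Step 6: alpha = 0.05. fail to reject H0.

R = 8, z = 0.0000, p = 1.000000, fail to reject H0.


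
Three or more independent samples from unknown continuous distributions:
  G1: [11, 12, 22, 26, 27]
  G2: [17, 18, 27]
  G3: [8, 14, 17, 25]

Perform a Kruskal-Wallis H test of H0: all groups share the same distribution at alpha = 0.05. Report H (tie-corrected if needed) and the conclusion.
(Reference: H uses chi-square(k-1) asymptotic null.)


Step 1: Combine all N = 12 observations and assign midranks.
sorted (value, group, rank): (8,G3,1), (11,G1,2), (12,G1,3), (14,G3,4), (17,G2,5.5), (17,G3,5.5), (18,G2,7), (22,G1,8), (25,G3,9), (26,G1,10), (27,G1,11.5), (27,G2,11.5)
Step 2: Sum ranks within each group.
R_1 = 34.5 (n_1 = 5)
R_2 = 24 (n_2 = 3)
R_3 = 19.5 (n_3 = 4)
Step 3: H = 12/(N(N+1)) * sum(R_i^2/n_i) - 3(N+1)
     = 12/(12*13) * (34.5^2/5 + 24^2/3 + 19.5^2/4) - 3*13
     = 0.076923 * 525.112 - 39
     = 1.393269.
Step 4: Ties present; correction factor C = 1 - 12/(12^3 - 12) = 0.993007. Corrected H = 1.393269 / 0.993007 = 1.403081.
Step 5: Under H0, H ~ chi^2(2); p-value = 0.495821.
Step 6: alpha = 0.05. fail to reject H0.

H = 1.4031, df = 2, p = 0.495821, fail to reject H0.


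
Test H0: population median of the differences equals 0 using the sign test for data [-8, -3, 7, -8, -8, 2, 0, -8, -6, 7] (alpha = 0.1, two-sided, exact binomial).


Step 1: Discard zero differences. Original n = 10; n_eff = number of nonzero differences = 9.
Nonzero differences (with sign): -8, -3, +7, -8, -8, +2, -8, -6, +7
Step 2: Count signs: positive = 3, negative = 6.
Step 3: Under H0: P(positive) = 0.5, so the number of positives S ~ Bin(9, 0.5).
Step 4: Two-sided exact p-value = sum of Bin(9,0.5) probabilities at or below the observed probability = 0.507812.
Step 5: alpha = 0.1. fail to reject H0.

n_eff = 9, pos = 3, neg = 6, p = 0.507812, fail to reject H0.


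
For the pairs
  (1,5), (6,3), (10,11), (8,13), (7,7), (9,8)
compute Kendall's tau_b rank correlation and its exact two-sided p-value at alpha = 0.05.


Step 1: Enumerate the 15 unordered pairs (i,j) with i<j and classify each by sign(x_j-x_i) * sign(y_j-y_i).
  (1,2):dx=+5,dy=-2->D; (1,3):dx=+9,dy=+6->C; (1,4):dx=+7,dy=+8->C; (1,5):dx=+6,dy=+2->C
  (1,6):dx=+8,dy=+3->C; (2,3):dx=+4,dy=+8->C; (2,4):dx=+2,dy=+10->C; (2,5):dx=+1,dy=+4->C
  (2,6):dx=+3,dy=+5->C; (3,4):dx=-2,dy=+2->D; (3,5):dx=-3,dy=-4->C; (3,6):dx=-1,dy=-3->C
  (4,5):dx=-1,dy=-6->C; (4,6):dx=+1,dy=-5->D; (5,6):dx=+2,dy=+1->C
Step 2: C = 12, D = 3, total pairs = 15.
Step 3: tau = (C - D)/(n(n-1)/2) = (12 - 3)/15 = 0.600000.
Step 4: Exact two-sided p-value (enumerate n! = 720 permutations of y under H0): p = 0.136111.
Step 5: alpha = 0.05. fail to reject H0.

tau_b = 0.6000 (C=12, D=3), p = 0.136111, fail to reject H0.


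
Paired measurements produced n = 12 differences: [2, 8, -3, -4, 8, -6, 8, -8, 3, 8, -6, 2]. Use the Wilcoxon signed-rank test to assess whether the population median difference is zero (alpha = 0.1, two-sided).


Step 1: Drop any zero differences (none here) and take |d_i|.
|d| = [2, 8, 3, 4, 8, 6, 8, 8, 3, 8, 6, 2]
Step 2: Midrank |d_i| (ties get averaged ranks).
ranks: |2|->1.5, |8|->10, |3|->3.5, |4|->5, |8|->10, |6|->6.5, |8|->10, |8|->10, |3|->3.5, |8|->10, |6|->6.5, |2|->1.5
Step 3: Attach original signs; sum ranks with positive sign and with negative sign.
W+ = 1.5 + 10 + 10 + 10 + 3.5 + 10 + 1.5 = 46.5
W- = 3.5 + 5 + 6.5 + 10 + 6.5 = 31.5
(Check: W+ + W- = 78 should equal n(n+1)/2 = 78.)
Step 4: Test statistic W = min(W+, W-) = 31.5.
Step 5: Ties in |d|, so use the tie-corrected normal approximation.
        E[W] = n(n+1)/4 = 12*13/4 = 39.
        Tie groups: |d|=2 (t=2), |d|=3 (t=2), |d|=6 (t=2), |d|=8 (t=5); sum(t^3 - t) = 138.
        Var[W] = n(n+1)(2n+1)/24 - sum(t^3-t)/48 = 3900/24 - 138/48 = 159.625.
        z = (W - E[W]) / sqrt(Var[W]) = (31.5 - 39) / 12.6343 = -0.5936.
        Two-sided p = 2*Phi(z) = 0.552764.
Step 6: alpha = 0.1. fail to reject H0.

W+ = 46.5, W- = 31.5, W = min = 31.5, p = 0.552764, fail to reject H0.


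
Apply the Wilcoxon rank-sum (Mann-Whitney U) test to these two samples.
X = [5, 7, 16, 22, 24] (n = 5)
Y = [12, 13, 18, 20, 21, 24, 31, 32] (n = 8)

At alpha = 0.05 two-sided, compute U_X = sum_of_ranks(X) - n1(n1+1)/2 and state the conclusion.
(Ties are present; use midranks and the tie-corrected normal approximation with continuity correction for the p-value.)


Step 1: Combine and sort all 13 observations; assign midranks.
sorted (value, group): (5,X), (7,X), (12,Y), (13,Y), (16,X), (18,Y), (20,Y), (21,Y), (22,X), (24,X), (24,Y), (31,Y), (32,Y)
ranks: 5->1, 7->2, 12->3, 13->4, 16->5, 18->6, 20->7, 21->8, 22->9, 24->10.5, 24->10.5, 31->12, 32->13
Step 2: Rank sum for X: R1 = 1 + 2 + 5 + 9 + 10.5 = 27.5.
Step 3: U_X = R1 - n1(n1+1)/2 = 27.5 - 5*6/2 = 27.5 - 15 = 12.5.
       U_Y = n1*n2 - U_X = 40 - 12.5 = 27.5.
Step 4: Ties are present, so use the tie-corrected normal approximation (with continuity correction) for the p-value.
Step 5: p-value = 0.304842; compare to alpha = 0.05. fail to reject H0.

U_X = 12.5, p = 0.304842, fail to reject H0 at alpha = 0.05.


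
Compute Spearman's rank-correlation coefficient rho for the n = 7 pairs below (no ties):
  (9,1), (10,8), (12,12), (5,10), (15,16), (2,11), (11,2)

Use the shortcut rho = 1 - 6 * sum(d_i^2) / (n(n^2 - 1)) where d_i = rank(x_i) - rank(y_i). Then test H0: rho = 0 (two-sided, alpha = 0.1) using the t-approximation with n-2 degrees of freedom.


Step 1: Rank x and y separately (midranks; no ties here).
rank(x): 9->3, 10->4, 12->6, 5->2, 15->7, 2->1, 11->5
rank(y): 1->1, 8->3, 12->6, 10->4, 16->7, 11->5, 2->2
Step 2: d_i = R_x(i) - R_y(i); compute d_i^2.
  (3-1)^2=4, (4-3)^2=1, (6-6)^2=0, (2-4)^2=4, (7-7)^2=0, (1-5)^2=16, (5-2)^2=9
sum(d^2) = 34.
Step 3: rho = 1 - 6*34 / (7*(7^2 - 1)) = 1 - 204/336 = 0.392857.
Step 4: Under H0, t = rho * sqrt((n-2)/(1-rho^2)) = 0.9553 ~ t(5).
Step 5: Two-sided p-value from the t-distribution with 5 df = 0.383317.
Step 6: alpha = 0.1. fail to reject H0.

rho = 0.3929, p = 0.383317, fail to reject H0 at alpha = 0.1.


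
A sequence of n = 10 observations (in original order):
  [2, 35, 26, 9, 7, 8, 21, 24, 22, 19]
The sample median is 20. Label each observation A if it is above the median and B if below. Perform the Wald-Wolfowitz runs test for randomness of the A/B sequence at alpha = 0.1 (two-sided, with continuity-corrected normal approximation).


Step 1: Compute median = 20; label A = above, B = below.
Labels in order: BAABBBAAAB  (n_A = 5, n_B = 5)
Step 2: Count runs R = 5.
Step 3: Under H0 (random ordering), E[R] = 2*n_A*n_B/(n_A+n_B) + 1 = 2*5*5/10 + 1 = 6.0000.
        Var[R] = 2*n_A*n_B*(2*n_A*n_B - n_A - n_B) / ((n_A+n_B)^2 * (n_A+n_B-1)) = 2000/900 = 2.2222.
        SD[R] = 1.4907.
Step 4: Continuity-corrected z = (R + 0.5 - E[R]) / SD[R] = (5 + 0.5 - 6.0000) / 1.4907 = -0.3354.
Step 5: Two-sided p-value via normal approximation = 2*(1 - Phi(|z|)) = 0.737316.
Step 6: alpha = 0.1. fail to reject H0.

R = 5, z = -0.3354, p = 0.737316, fail to reject H0.


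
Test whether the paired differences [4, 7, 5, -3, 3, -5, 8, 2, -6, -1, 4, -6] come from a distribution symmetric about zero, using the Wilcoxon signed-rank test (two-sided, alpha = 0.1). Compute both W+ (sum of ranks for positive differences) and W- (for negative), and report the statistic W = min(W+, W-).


Step 1: Drop any zero differences (none here) and take |d_i|.
|d| = [4, 7, 5, 3, 3, 5, 8, 2, 6, 1, 4, 6]
Step 2: Midrank |d_i| (ties get averaged ranks).
ranks: |4|->5.5, |7|->11, |5|->7.5, |3|->3.5, |3|->3.5, |5|->7.5, |8|->12, |2|->2, |6|->9.5, |1|->1, |4|->5.5, |6|->9.5
Step 3: Attach original signs; sum ranks with positive sign and with negative sign.
W+ = 5.5 + 11 + 7.5 + 3.5 + 12 + 2 + 5.5 = 47
W- = 3.5 + 7.5 + 9.5 + 1 + 9.5 = 31
(Check: W+ + W- = 78 should equal n(n+1)/2 = 78.)
Step 4: Test statistic W = min(W+, W-) = 31.
Step 5: Ties in |d|, so use the tie-corrected normal approximation.
        E[W] = n(n+1)/4 = 12*13/4 = 39.
        Tie groups: |d|=3 (t=2), |d|=4 (t=2), |d|=5 (t=2), |d|=6 (t=2); sum(t^3 - t) = 24.
        Var[W] = n(n+1)(2n+1)/24 - sum(t^3-t)/48 = 3900/24 - 24/48 = 162.
        z = (W - E[W]) / sqrt(Var[W]) = (31 - 39) / 12.7279 = -0.6285.
        Two-sided p = 2*Phi(z) = 0.529651.
Step 6: alpha = 0.1. fail to reject H0.

W+ = 47, W- = 31, W = min = 31, p = 0.529651, fail to reject H0.


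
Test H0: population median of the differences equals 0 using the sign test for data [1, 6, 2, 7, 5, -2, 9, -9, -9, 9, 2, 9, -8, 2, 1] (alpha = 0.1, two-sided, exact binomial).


Step 1: Discard zero differences. Original n = 15; n_eff = number of nonzero differences = 15.
Nonzero differences (with sign): +1, +6, +2, +7, +5, -2, +9, -9, -9, +9, +2, +9, -8, +2, +1
Step 2: Count signs: positive = 11, negative = 4.
Step 3: Under H0: P(positive) = 0.5, so the number of positives S ~ Bin(15, 0.5).
Step 4: Two-sided exact p-value = sum of Bin(15,0.5) probabilities at or below the observed probability = 0.118469.
Step 5: alpha = 0.1. fail to reject H0.

n_eff = 15, pos = 11, neg = 4, p = 0.118469, fail to reject H0.


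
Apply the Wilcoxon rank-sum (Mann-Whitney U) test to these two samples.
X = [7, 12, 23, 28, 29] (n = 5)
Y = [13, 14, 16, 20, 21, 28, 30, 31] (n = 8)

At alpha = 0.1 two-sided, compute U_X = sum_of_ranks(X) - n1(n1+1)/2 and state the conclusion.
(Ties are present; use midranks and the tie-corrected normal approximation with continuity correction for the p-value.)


Step 1: Combine and sort all 13 observations; assign midranks.
sorted (value, group): (7,X), (12,X), (13,Y), (14,Y), (16,Y), (20,Y), (21,Y), (23,X), (28,X), (28,Y), (29,X), (30,Y), (31,Y)
ranks: 7->1, 12->2, 13->3, 14->4, 16->5, 20->6, 21->7, 23->8, 28->9.5, 28->9.5, 29->11, 30->12, 31->13
Step 2: Rank sum for X: R1 = 1 + 2 + 8 + 9.5 + 11 = 31.5.
Step 3: U_X = R1 - n1(n1+1)/2 = 31.5 - 5*6/2 = 31.5 - 15 = 16.5.
       U_Y = n1*n2 - U_X = 40 - 16.5 = 23.5.
Step 4: Ties are present, so use the tie-corrected normal approximation (with continuity correction) for the p-value.
Step 5: p-value = 0.660111; compare to alpha = 0.1. fail to reject H0.

U_X = 16.5, p = 0.660111, fail to reject H0 at alpha = 0.1.


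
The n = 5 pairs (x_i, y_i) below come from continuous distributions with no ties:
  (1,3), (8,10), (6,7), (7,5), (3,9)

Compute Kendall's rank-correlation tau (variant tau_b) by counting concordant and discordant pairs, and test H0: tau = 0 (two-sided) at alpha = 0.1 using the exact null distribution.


Step 1: Enumerate the 10 unordered pairs (i,j) with i<j and classify each by sign(x_j-x_i) * sign(y_j-y_i).
  (1,2):dx=+7,dy=+7->C; (1,3):dx=+5,dy=+4->C; (1,4):dx=+6,dy=+2->C; (1,5):dx=+2,dy=+6->C
  (2,3):dx=-2,dy=-3->C; (2,4):dx=-1,dy=-5->C; (2,5):dx=-5,dy=-1->C; (3,4):dx=+1,dy=-2->D
  (3,5):dx=-3,dy=+2->D; (4,5):dx=-4,dy=+4->D
Step 2: C = 7, D = 3, total pairs = 10.
Step 3: tau = (C - D)/(n(n-1)/2) = (7 - 3)/10 = 0.400000.
Step 4: Exact two-sided p-value (enumerate n! = 120 permutations of y under H0): p = 0.483333.
Step 5: alpha = 0.1. fail to reject H0.

tau_b = 0.4000 (C=7, D=3), p = 0.483333, fail to reject H0.


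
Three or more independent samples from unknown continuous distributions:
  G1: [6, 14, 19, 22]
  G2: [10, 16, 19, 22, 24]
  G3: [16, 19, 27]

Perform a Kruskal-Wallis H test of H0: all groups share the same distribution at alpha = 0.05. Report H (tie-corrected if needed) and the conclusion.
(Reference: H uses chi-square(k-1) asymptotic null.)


Step 1: Combine all N = 12 observations and assign midranks.
sorted (value, group, rank): (6,G1,1), (10,G2,2), (14,G1,3), (16,G2,4.5), (16,G3,4.5), (19,G1,7), (19,G2,7), (19,G3,7), (22,G1,9.5), (22,G2,9.5), (24,G2,11), (27,G3,12)
Step 2: Sum ranks within each group.
R_1 = 20.5 (n_1 = 4)
R_2 = 34 (n_2 = 5)
R_3 = 23.5 (n_3 = 3)
Step 3: H = 12/(N(N+1)) * sum(R_i^2/n_i) - 3(N+1)
     = 12/(12*13) * (20.5^2/4 + 34^2/5 + 23.5^2/3) - 3*13
     = 0.076923 * 520.346 - 39
     = 1.026603.
Step 4: Ties present; correction factor C = 1 - 36/(12^3 - 12) = 0.979021. Corrected H = 1.026603 / 0.979021 = 1.048601.
Step 5: Under H0, H ~ chi^2(2); p-value = 0.591969.
Step 6: alpha = 0.05. fail to reject H0.

H = 1.0486, df = 2, p = 0.591969, fail to reject H0.


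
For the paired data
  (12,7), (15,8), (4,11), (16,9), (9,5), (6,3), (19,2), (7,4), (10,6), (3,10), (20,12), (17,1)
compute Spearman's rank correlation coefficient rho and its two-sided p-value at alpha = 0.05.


Step 1: Rank x and y separately (midranks; no ties here).
rank(x): 12->7, 15->8, 4->2, 16->9, 9->5, 6->3, 19->11, 7->4, 10->6, 3->1, 20->12, 17->10
rank(y): 7->7, 8->8, 11->11, 9->9, 5->5, 3->3, 2->2, 4->4, 6->6, 10->10, 12->12, 1->1
Step 2: d_i = R_x(i) - R_y(i); compute d_i^2.
  (7-7)^2=0, (8-8)^2=0, (2-11)^2=81, (9-9)^2=0, (5-5)^2=0, (3-3)^2=0, (11-2)^2=81, (4-4)^2=0, (6-6)^2=0, (1-10)^2=81, (12-12)^2=0, (10-1)^2=81
sum(d^2) = 324.
Step 3: rho = 1 - 6*324 / (12*(12^2 - 1)) = 1 - 1944/1716 = -0.132867.
Step 4: Under H0, t = rho * sqrt((n-2)/(1-rho^2)) = -0.4239 ~ t(10).
Step 5: Two-sided p-value from the t-distribution with 10 df = 0.680598.
Step 6: alpha = 0.05. fail to reject H0.

rho = -0.1329, p = 0.680598, fail to reject H0 at alpha = 0.05.


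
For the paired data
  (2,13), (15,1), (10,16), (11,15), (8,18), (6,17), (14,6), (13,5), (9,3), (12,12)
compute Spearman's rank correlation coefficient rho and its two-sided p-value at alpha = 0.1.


Step 1: Rank x and y separately (midranks; no ties here).
rank(x): 2->1, 15->10, 10->5, 11->6, 8->3, 6->2, 14->9, 13->8, 9->4, 12->7
rank(y): 13->6, 1->1, 16->8, 15->7, 18->10, 17->9, 6->4, 5->3, 3->2, 12->5
Step 2: d_i = R_x(i) - R_y(i); compute d_i^2.
  (1-6)^2=25, (10-1)^2=81, (5-8)^2=9, (6-7)^2=1, (3-10)^2=49, (2-9)^2=49, (9-4)^2=25, (8-3)^2=25, (4-2)^2=4, (7-5)^2=4
sum(d^2) = 272.
Step 3: rho = 1 - 6*272 / (10*(10^2 - 1)) = 1 - 1632/990 = -0.648485.
Step 4: Under H0, t = rho * sqrt((n-2)/(1-rho^2)) = -2.4095 ~ t(8).
Step 5: Two-sided p-value from the t-distribution with 8 df = 0.042540.
Step 6: alpha = 0.1. reject H0.

rho = -0.6485, p = 0.042540, reject H0 at alpha = 0.1.


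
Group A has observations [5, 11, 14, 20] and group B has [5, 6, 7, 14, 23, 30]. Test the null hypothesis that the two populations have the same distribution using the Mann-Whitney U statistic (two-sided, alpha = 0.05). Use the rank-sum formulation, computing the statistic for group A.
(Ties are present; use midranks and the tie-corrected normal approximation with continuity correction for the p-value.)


Step 1: Combine and sort all 10 observations; assign midranks.
sorted (value, group): (5,X), (5,Y), (6,Y), (7,Y), (11,X), (14,X), (14,Y), (20,X), (23,Y), (30,Y)
ranks: 5->1.5, 5->1.5, 6->3, 7->4, 11->5, 14->6.5, 14->6.5, 20->8, 23->9, 30->10
Step 2: Rank sum for X: R1 = 1.5 + 5 + 6.5 + 8 = 21.
Step 3: U_X = R1 - n1(n1+1)/2 = 21 - 4*5/2 = 21 - 10 = 11.
       U_Y = n1*n2 - U_X = 24 - 11 = 13.
Step 4: Ties are present, so use the tie-corrected normal approximation (with continuity correction) for the p-value.
Step 5: p-value = 0.914589; compare to alpha = 0.05. fail to reject H0.

U_X = 11, p = 0.914589, fail to reject H0 at alpha = 0.05.


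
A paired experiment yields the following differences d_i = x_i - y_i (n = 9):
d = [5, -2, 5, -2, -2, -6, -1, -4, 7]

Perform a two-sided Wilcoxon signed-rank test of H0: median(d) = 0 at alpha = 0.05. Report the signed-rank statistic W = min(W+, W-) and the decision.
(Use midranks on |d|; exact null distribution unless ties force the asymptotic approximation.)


Step 1: Drop any zero differences (none here) and take |d_i|.
|d| = [5, 2, 5, 2, 2, 6, 1, 4, 7]
Step 2: Midrank |d_i| (ties get averaged ranks).
ranks: |5|->6.5, |2|->3, |5|->6.5, |2|->3, |2|->3, |6|->8, |1|->1, |4|->5, |7|->9
Step 3: Attach original signs; sum ranks with positive sign and with negative sign.
W+ = 6.5 + 6.5 + 9 = 22
W- = 3 + 3 + 3 + 8 + 1 + 5 = 23
(Check: W+ + W- = 45 should equal n(n+1)/2 = 45.)
Step 4: Test statistic W = min(W+, W-) = 22.
Step 5: Ties in |d|, so use the tie-corrected normal approximation.
        E[W] = n(n+1)/4 = 9*10/4 = 22.5.
        Tie groups: |d|=2 (t=3), |d|=5 (t=2); sum(t^3 - t) = 30.
        Var[W] = n(n+1)(2n+1)/24 - sum(t^3-t)/48 = 1710/24 - 30/48 = 70.625.
        z = (W - E[W]) / sqrt(Var[W]) = (22 - 22.5) / 8.4039 = -0.0595.
        Two-sided p = 2*Phi(z) = 0.952557.
Step 6: alpha = 0.05. fail to reject H0.

W+ = 22, W- = 23, W = min = 22, p = 0.952557, fail to reject H0.


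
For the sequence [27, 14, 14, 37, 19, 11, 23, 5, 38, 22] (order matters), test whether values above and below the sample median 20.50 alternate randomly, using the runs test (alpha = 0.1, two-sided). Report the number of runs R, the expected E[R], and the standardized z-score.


Step 1: Compute median = 20.50; label A = above, B = below.
Labels in order: ABBABBABAA  (n_A = 5, n_B = 5)
Step 2: Count runs R = 7.
Step 3: Under H0 (random ordering), E[R] = 2*n_A*n_B/(n_A+n_B) + 1 = 2*5*5/10 + 1 = 6.0000.
        Var[R] = 2*n_A*n_B*(2*n_A*n_B - n_A - n_B) / ((n_A+n_B)^2 * (n_A+n_B-1)) = 2000/900 = 2.2222.
        SD[R] = 1.4907.
Step 4: Continuity-corrected z = (R - 0.5 - E[R]) / SD[R] = (7 - 0.5 - 6.0000) / 1.4907 = 0.3354.
Step 5: Two-sided p-value via normal approximation = 2*(1 - Phi(|z|)) = 0.737316.
Step 6: alpha = 0.1. fail to reject H0.

R = 7, z = 0.3354, p = 0.737316, fail to reject H0.


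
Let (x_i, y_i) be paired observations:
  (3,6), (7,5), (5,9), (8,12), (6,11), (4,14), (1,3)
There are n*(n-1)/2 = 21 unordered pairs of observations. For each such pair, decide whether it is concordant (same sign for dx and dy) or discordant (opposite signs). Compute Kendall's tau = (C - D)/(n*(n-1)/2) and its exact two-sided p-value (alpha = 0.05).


Step 1: Enumerate the 21 unordered pairs (i,j) with i<j and classify each by sign(x_j-x_i) * sign(y_j-y_i).
  (1,2):dx=+4,dy=-1->D; (1,3):dx=+2,dy=+3->C; (1,4):dx=+5,dy=+6->C; (1,5):dx=+3,dy=+5->C
  (1,6):dx=+1,dy=+8->C; (1,7):dx=-2,dy=-3->C; (2,3):dx=-2,dy=+4->D; (2,4):dx=+1,dy=+7->C
  (2,5):dx=-1,dy=+6->D; (2,6):dx=-3,dy=+9->D; (2,7):dx=-6,dy=-2->C; (3,4):dx=+3,dy=+3->C
  (3,5):dx=+1,dy=+2->C; (3,6):dx=-1,dy=+5->D; (3,7):dx=-4,dy=-6->C; (4,5):dx=-2,dy=-1->C
  (4,6):dx=-4,dy=+2->D; (4,7):dx=-7,dy=-9->C; (5,6):dx=-2,dy=+3->D; (5,7):dx=-5,dy=-8->C
  (6,7):dx=-3,dy=-11->C
Step 2: C = 14, D = 7, total pairs = 21.
Step 3: tau = (C - D)/(n(n-1)/2) = (14 - 7)/21 = 0.333333.
Step 4: Exact two-sided p-value (enumerate n! = 5040 permutations of y under H0): p = 0.381349.
Step 5: alpha = 0.05. fail to reject H0.

tau_b = 0.3333 (C=14, D=7), p = 0.381349, fail to reject H0.


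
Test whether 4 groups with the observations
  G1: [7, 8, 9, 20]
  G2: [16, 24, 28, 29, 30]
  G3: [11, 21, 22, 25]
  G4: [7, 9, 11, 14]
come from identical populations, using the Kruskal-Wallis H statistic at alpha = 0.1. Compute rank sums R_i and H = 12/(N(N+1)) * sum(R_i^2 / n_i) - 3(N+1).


Step 1: Combine all N = 17 observations and assign midranks.
sorted (value, group, rank): (7,G1,1.5), (7,G4,1.5), (8,G1,3), (9,G1,4.5), (9,G4,4.5), (11,G3,6.5), (11,G4,6.5), (14,G4,8), (16,G2,9), (20,G1,10), (21,G3,11), (22,G3,12), (24,G2,13), (25,G3,14), (28,G2,15), (29,G2,16), (30,G2,17)
Step 2: Sum ranks within each group.
R_1 = 19 (n_1 = 4)
R_2 = 70 (n_2 = 5)
R_3 = 43.5 (n_3 = 4)
R_4 = 20.5 (n_4 = 4)
Step 3: H = 12/(N(N+1)) * sum(R_i^2/n_i) - 3(N+1)
     = 12/(17*18) * (19^2/4 + 70^2/5 + 43.5^2/4 + 20.5^2/4) - 3*18
     = 0.039216 * 1648.38 - 54
     = 10.642157.
Step 4: Ties present; correction factor C = 1 - 18/(17^3 - 17) = 0.996324. Corrected H = 10.642157 / 0.996324 = 10.681427.
Step 5: Under H0, H ~ chi^2(3); p-value = 0.013579.
Step 6: alpha = 0.1. reject H0.

H = 10.6814, df = 3, p = 0.013579, reject H0.


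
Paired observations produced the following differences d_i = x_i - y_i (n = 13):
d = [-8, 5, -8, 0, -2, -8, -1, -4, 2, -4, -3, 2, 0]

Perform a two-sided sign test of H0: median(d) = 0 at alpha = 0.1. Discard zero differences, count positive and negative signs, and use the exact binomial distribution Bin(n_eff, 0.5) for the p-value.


Step 1: Discard zero differences. Original n = 13; n_eff = number of nonzero differences = 11.
Nonzero differences (with sign): -8, +5, -8, -2, -8, -1, -4, +2, -4, -3, +2
Step 2: Count signs: positive = 3, negative = 8.
Step 3: Under H0: P(positive) = 0.5, so the number of positives S ~ Bin(11, 0.5).
Step 4: Two-sided exact p-value = sum of Bin(11,0.5) probabilities at or below the observed probability = 0.226562.
Step 5: alpha = 0.1. fail to reject H0.

n_eff = 11, pos = 3, neg = 8, p = 0.226562, fail to reject H0.


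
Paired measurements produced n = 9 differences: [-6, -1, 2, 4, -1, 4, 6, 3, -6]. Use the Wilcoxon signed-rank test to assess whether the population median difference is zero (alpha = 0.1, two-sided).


Step 1: Drop any zero differences (none here) and take |d_i|.
|d| = [6, 1, 2, 4, 1, 4, 6, 3, 6]
Step 2: Midrank |d_i| (ties get averaged ranks).
ranks: |6|->8, |1|->1.5, |2|->3, |4|->5.5, |1|->1.5, |4|->5.5, |6|->8, |3|->4, |6|->8
Step 3: Attach original signs; sum ranks with positive sign and with negative sign.
W+ = 3 + 5.5 + 5.5 + 8 + 4 = 26
W- = 8 + 1.5 + 1.5 + 8 = 19
(Check: W+ + W- = 45 should equal n(n+1)/2 = 45.)
Step 4: Test statistic W = min(W+, W-) = 19.
Step 5: Ties in |d|, so use the tie-corrected normal approximation.
        E[W] = n(n+1)/4 = 9*10/4 = 22.5.
        Tie groups: |d|=1 (t=2), |d|=4 (t=2), |d|=6 (t=3); sum(t^3 - t) = 36.
        Var[W] = n(n+1)(2n+1)/24 - sum(t^3-t)/48 = 1710/24 - 36/48 = 70.5.
        z = (W - E[W]) / sqrt(Var[W]) = (19 - 22.5) / 8.3964 = -0.4168.
        Two-sided p = 2*Phi(z) = 0.676793.
Step 6: alpha = 0.1. fail to reject H0.

W+ = 26, W- = 19, W = min = 19, p = 0.676793, fail to reject H0.


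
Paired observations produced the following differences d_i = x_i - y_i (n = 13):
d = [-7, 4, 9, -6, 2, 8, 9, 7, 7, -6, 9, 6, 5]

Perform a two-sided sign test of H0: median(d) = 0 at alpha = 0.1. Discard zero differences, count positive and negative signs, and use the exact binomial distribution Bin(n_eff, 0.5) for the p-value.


Step 1: Discard zero differences. Original n = 13; n_eff = number of nonzero differences = 13.
Nonzero differences (with sign): -7, +4, +9, -6, +2, +8, +9, +7, +7, -6, +9, +6, +5
Step 2: Count signs: positive = 10, negative = 3.
Step 3: Under H0: P(positive) = 0.5, so the number of positives S ~ Bin(13, 0.5).
Step 4: Two-sided exact p-value = sum of Bin(13,0.5) probabilities at or below the observed probability = 0.092285.
Step 5: alpha = 0.1. reject H0.

n_eff = 13, pos = 10, neg = 3, p = 0.092285, reject H0.


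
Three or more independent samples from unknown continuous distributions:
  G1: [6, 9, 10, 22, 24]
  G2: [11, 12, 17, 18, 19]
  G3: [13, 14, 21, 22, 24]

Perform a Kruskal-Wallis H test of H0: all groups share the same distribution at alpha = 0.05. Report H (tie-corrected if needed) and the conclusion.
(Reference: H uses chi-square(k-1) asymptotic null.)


Step 1: Combine all N = 15 observations and assign midranks.
sorted (value, group, rank): (6,G1,1), (9,G1,2), (10,G1,3), (11,G2,4), (12,G2,5), (13,G3,6), (14,G3,7), (17,G2,8), (18,G2,9), (19,G2,10), (21,G3,11), (22,G1,12.5), (22,G3,12.5), (24,G1,14.5), (24,G3,14.5)
Step 2: Sum ranks within each group.
R_1 = 33 (n_1 = 5)
R_2 = 36 (n_2 = 5)
R_3 = 51 (n_3 = 5)
Step 3: H = 12/(N(N+1)) * sum(R_i^2/n_i) - 3(N+1)
     = 12/(15*16) * (33^2/5 + 36^2/5 + 51^2/5) - 3*16
     = 0.050000 * 997.2 - 48
     = 1.860000.
Step 4: Ties present; correction factor C = 1 - 12/(15^3 - 15) = 0.996429. Corrected H = 1.860000 / 0.996429 = 1.866667.
Step 5: Under H0, H ~ chi^2(2); p-value = 0.393241.
Step 6: alpha = 0.05. fail to reject H0.

H = 1.8667, df = 2, p = 0.393241, fail to reject H0.
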